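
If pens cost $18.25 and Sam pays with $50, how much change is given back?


Start with the amount paid:
$50
Subtract the price:
$50 - $18.25 = $31.75

$31.75


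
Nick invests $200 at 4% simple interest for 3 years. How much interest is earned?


Use the formula I = P x R x T / 100
P x R x T = 200 x 4 x 3 = 2400
I = 2400 / 100 = $24

$24


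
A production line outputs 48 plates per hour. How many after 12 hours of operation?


Production rate: 48 plates per hour
Time: 12 hours
Total: 48 x 12 = 576 plates

576 plates


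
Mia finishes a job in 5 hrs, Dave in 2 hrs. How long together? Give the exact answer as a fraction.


Mia's rate: 1/5 of the job per hour
Dave's rate: 1/2 of the job per hour
Combined rate: 1/5 + 1/2 = 7/10 per hour
Time = 1 / (7/10) = 10/7 hours (≈ 1.43 hours)

10/7 hours


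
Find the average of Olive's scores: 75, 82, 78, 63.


Add the scores:
75 + 82 + 78 + 63 = 298
Divide by the number of tests:
298 / 4 = 74.5

74.5


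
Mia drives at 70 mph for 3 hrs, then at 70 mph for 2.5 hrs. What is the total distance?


Leg 1 distance:
70 x 3 = 210 miles
Leg 2 distance:
70 x 2.5 = 175 miles
Total distance:
210 + 175 = 385 miles

385 miles


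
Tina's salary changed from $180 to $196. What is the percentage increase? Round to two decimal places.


Find the absolute change:
|196 - 180| = 16
Divide by original and multiply by 100:
16 / 180 x 100 = 8.8888...% ≈ 8.89%

8.89%


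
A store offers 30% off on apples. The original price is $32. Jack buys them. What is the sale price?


Calculate the discount amount:
30% of $32 = $9.60
Subtract from original:
$32 - $9.60 = $22.40

$22.40


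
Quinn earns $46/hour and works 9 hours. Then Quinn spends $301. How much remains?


Calculate earnings:
9 x $46 = $414
Subtract spending:
$414 - $301 = $113

$113


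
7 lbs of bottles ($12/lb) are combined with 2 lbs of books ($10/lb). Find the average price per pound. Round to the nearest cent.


Cost of bottles:
7 x $12 = $84
Cost of books:
2 x $10 = $20
Total cost: $84 + $20 = $104
Total weight: 9 lbs
Average: $104 / 9 = $11.5555... ≈ $11.56/lb

$11.56/lb


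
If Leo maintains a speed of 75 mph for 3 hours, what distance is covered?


Use the formula: distance = speed x time
Speed = 75 mph, Time = 3 hours
75 x 3 = 225 miles

225 miles


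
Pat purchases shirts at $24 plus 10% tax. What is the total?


Calculate the tax:
10% of $24 = $2.40
Add tax to price:
$24 + $2.40 = $26.40

$26.40


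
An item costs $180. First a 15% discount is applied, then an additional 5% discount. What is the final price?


First discount:
15% of $180 = $27
Price after first discount:
$180 - $27 = $153
Second discount:
5% of $153 = $7.65
Final price:
$153 - $7.65 = $145.35

$145.35


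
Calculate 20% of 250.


Convert percentage to decimal:
20% = 0.2
Multiply:
250 x 0.2 = 50

50


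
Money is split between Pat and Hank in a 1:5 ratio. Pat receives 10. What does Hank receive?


Find the multiplier:
10 / 1 = 10
Apply to Hank's share:
5 x 10 = 50

50


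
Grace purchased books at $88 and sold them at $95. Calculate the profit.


Selling price = $95
Cost price = $88
Profit = selling price - cost price:
Profit = $95 - $88 = $7

$7


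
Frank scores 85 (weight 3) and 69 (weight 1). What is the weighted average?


Weighted sum:
3 x 85 + 1 x 69 = 324
Total weight:
3 + 1 = 4
Weighted average:
324 / 4 = 81

81


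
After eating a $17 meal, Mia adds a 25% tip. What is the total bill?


Calculate the tip:
25% of $17 = $4.25
Add tip to meal cost:
$17 + $4.25 = $21.25

$21.25


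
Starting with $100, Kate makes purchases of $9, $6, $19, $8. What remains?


Add up expenses:
$9 + $6 + $19 + $8 = $42
Subtract from budget:
$100 - $42 = $58

$58


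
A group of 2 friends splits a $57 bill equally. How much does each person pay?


Total bill: $57
Number of people: 2
Each pays: $57 / 2 = $28.50

$28.50


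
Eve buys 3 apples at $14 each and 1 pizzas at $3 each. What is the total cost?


Cost of apples:
3 x $14 = $42
Cost of pizzas:
1 x $3 = $3
Add both:
$42 + $3 = $45

$45


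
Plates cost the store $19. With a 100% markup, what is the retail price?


Calculate the markup amount:
100% of $19 = $19
Add to cost:
$19 + $19 = $38

$38


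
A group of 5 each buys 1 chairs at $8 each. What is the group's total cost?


Cost per person:
1 x $8 = $8
Group total:
5 x $8 = $40

$40


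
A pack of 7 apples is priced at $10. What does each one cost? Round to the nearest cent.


Total cost: $10
Number of items: 7
Unit price: $10 / 7 = $1.4285... ≈ $1.43

$1.43


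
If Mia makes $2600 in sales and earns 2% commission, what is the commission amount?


Convert rate to decimal:
2% = 0.02
Multiply by sales:
$2600 x 0.02 = $52

$52


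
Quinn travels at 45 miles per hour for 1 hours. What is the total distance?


Use the formula: distance = speed x time
Speed = 45 mph, Time = 1 hours
45 x 1 = 45 miles

45 miles


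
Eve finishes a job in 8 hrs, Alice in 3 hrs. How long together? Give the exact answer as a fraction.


Eve's rate: 1/8 of the job per hour
Alice's rate: 1/3 of the job per hour
Combined rate: 1/8 + 1/3 = 11/24 per hour
Time = 1 / (11/24) = 24/11 hours (≈ 2.18 hours)

24/11 hours


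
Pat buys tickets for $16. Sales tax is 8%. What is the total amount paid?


Calculate the tax:
8% of $16 = $1.28
Add tax to price:
$16 + $1.28 = $17.28

$17.28


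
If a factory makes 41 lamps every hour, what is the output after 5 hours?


Production rate: 41 lamps per hour
Time: 5 hours
Total: 41 x 5 = 205 lamps

205 lamps


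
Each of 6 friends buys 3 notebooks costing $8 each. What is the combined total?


Cost per person:
3 x $8 = $24
Group total:
6 x $24 = $144

$144


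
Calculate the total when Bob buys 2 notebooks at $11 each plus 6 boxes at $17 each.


Cost of notebooks:
2 x $11 = $22
Cost of boxes:
6 x $17 = $102
Add both:
$22 + $102 = $124

$124


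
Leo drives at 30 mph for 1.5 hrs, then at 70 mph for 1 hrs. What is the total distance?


Leg 1 distance:
30 x 1.5 = 45 miles
Leg 2 distance:
70 x 1 = 70 miles
Total distance:
45 + 70 = 115 miles

115 miles


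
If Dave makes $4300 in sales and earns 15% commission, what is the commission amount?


Convert rate to decimal:
15% = 0.15
Multiply by sales:
$4300 x 0.15 = $645

$645


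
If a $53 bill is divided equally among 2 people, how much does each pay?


Total bill: $53
Number of people: 2
Each pays: $53 / 2 = $26.50

$26.50


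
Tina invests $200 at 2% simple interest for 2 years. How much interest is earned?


Use the formula I = P x R x T / 100
P x R x T = 200 x 2 x 2 = 800
I = 800 / 100 = $8

$8


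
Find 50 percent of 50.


Convert percentage to decimal:
50% = 0.5
Multiply:
50 x 0.5 = 25

25


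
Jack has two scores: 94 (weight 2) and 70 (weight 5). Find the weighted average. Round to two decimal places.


Weighted sum:
2 x 94 + 5 x 70 = 538
Total weight:
2 + 5 = 7
Weighted average:
538 / 7 = 76.8571... ≈ 76.86

76.86


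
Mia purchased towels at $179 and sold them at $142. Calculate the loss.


Selling price = $142
Cost price = $179
Loss = cost price - selling price:
Loss = $179 - $142 = $37

$37


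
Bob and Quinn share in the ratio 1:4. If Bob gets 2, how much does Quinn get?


Find the multiplier:
2 / 1 = 2
Apply to Quinn's share:
4 x 2 = 8

8


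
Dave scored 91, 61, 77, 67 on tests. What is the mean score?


Add the scores:
91 + 61 + 77 + 67 = 296
Divide by the number of tests:
296 / 4 = 74

74


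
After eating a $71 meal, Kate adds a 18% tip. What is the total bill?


Calculate the tip:
18% of $71 = $12.78
Add tip to meal cost:
$71 + $12.78 = $83.78

$83.78


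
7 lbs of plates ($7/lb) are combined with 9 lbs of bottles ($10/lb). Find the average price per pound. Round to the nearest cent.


Cost of plates:
7 x $7 = $49
Cost of bottles:
9 x $10 = $90
Total cost: $49 + $90 = $139
Total weight: 16 lbs
Average: $139 / 16 = $8.6875 ≈ $8.69/lb

$8.69/lb


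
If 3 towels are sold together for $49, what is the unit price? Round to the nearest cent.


Total cost: $49
Number of items: 3
Unit price: $49 / 3 = $16.3333... ≈ $16.33

$16.33


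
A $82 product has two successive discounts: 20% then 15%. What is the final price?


First discount:
20% of $82 = $16.40
Price after first discount:
$82 - $16.40 = $65.60
Second discount:
15% of $65.60 = $9.84
Final price:
$65.60 - $9.84 = $55.76

$55.76


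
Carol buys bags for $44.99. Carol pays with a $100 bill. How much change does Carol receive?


Start with the amount paid:
$100
Subtract the price:
$100 - $44.99 = $55.01

$55.01


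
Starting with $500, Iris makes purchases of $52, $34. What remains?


Add up expenses:
$52 + $34 = $86
Subtract from budget:
$500 - $86 = $414

$414


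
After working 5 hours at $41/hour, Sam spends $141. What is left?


Calculate earnings:
5 x $41 = $205
Subtract spending:
$205 - $141 = $64

$64


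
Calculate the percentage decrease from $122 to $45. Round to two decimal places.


Find the absolute change:
|45 - 122| = 77
Divide by original and multiply by 100:
77 / 122 x 100 = 63.1147...% ≈ 63.11%

63.11%


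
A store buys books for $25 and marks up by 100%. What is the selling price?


Calculate the markup amount:
100% of $25 = $25
Add to cost:
$25 + $25 = $50

$50


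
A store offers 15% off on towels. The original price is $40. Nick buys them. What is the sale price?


Calculate the discount amount:
15% of $40 = $6
Subtract from original:
$40 - $6 = $34

$34


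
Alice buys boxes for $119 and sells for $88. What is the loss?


Selling price = $88
Cost price = $119
Loss = cost price - selling price:
Loss = $119 - $88 = $31

$31


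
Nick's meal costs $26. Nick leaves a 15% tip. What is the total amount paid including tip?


Calculate the tip:
15% of $26 = $3.90
Add tip to meal cost:
$26 + $3.90 = $29.90

$29.90


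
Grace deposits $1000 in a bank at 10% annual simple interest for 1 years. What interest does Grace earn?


Use the formula I = P x R x T / 100
P x R x T = 1000 x 10 x 1 = 10000
I = 10000 / 100 = $100

$100


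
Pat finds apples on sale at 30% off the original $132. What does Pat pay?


Calculate the discount amount:
30% of $132 = $39.60
Subtract from original:
$132 - $39.60 = $92.40

$92.40


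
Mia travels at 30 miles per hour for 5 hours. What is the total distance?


Use the formula: distance = speed x time
Speed = 30 mph, Time = 5 hours
30 x 5 = 150 miles

150 miles


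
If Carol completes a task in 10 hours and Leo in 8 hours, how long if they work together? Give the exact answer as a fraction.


Carol's rate: 1/10 of the job per hour
Leo's rate: 1/8 of the job per hour
Combined rate: 1/10 + 1/8 = 9/40 per hour
Time = 1 / (9/40) = 40/9 hours (≈ 4.44 hours)

40/9 hours


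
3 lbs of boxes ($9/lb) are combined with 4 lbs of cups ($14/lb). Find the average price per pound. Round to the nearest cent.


Cost of boxes:
3 x $9 = $27
Cost of cups:
4 x $14 = $56
Total cost: $27 + $56 = $83
Total weight: 7 lbs
Average: $83 / 7 = $11.8571... ≈ $11.86/lb

$11.86/lb


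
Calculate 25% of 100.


Convert percentage to decimal:
25% = 0.25
Multiply:
100 x 0.25 = 25

25


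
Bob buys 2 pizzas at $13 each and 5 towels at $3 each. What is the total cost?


Cost of pizzas:
2 x $13 = $26
Cost of towels:
5 x $3 = $15
Add both:
$26 + $15 = $41

$41


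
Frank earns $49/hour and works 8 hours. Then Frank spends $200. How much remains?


Calculate earnings:
8 x $49 = $392
Subtract spending:
$392 - $200 = $192

$192


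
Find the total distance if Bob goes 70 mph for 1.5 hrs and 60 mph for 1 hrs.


Leg 1 distance:
70 x 1.5 = 105 miles
Leg 2 distance:
60 x 1 = 60 miles
Total distance:
105 + 60 = 165 miles

165 miles


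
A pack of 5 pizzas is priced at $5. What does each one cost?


Total cost: $5
Number of items: 5
Unit price: $5 / 5 = $1

$1


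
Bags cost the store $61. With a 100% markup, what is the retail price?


Calculate the markup amount:
100% of $61 = $61
Add to cost:
$61 + $61 = $122

$122


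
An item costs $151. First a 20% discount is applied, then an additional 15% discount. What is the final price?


First discount:
20% of $151 = $30.20
Price after first discount:
$151 - $30.20 = $120.80
Second discount:
15% of $120.80 = $18.12
Final price:
$120.80 - $18.12 = $102.68

$102.68


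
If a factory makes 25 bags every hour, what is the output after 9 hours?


Production rate: 25 bags per hour
Time: 9 hours
Total: 25 x 9 = 225 bags

225 bags


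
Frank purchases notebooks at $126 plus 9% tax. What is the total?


Calculate the tax:
9% of $126 = $11.34
Add tax to price:
$126 + $11.34 = $137.34

$137.34


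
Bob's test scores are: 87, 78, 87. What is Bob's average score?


Add the scores:
87 + 78 + 87 = 252
Divide by the number of tests:
252 / 3 = 84

84


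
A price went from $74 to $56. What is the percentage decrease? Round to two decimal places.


Find the absolute change:
|56 - 74| = 18
Divide by original and multiply by 100:
18 / 74 x 100 = 24.3243...% ≈ 24.32%

24.32%


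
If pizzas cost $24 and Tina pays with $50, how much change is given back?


Start with the amount paid:
$50
Subtract the price:
$50 - $24 = $26

$26


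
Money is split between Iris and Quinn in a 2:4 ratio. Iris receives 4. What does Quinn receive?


Find the multiplier:
4 / 2 = 2
Apply to Quinn's share:
4 x 2 = 8

8


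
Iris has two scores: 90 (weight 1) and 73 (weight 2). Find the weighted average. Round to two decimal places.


Weighted sum:
1 x 90 + 2 x 73 = 236
Total weight:
1 + 2 = 3
Weighted average:
236 / 3 = 78.6666... ≈ 78.67

78.67


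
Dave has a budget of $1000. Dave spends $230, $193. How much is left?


Add up expenses:
$230 + $193 = $423
Subtract from budget:
$1000 - $423 = $577

$577


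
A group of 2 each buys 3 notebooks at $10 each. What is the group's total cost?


Cost per person:
3 x $10 = $30
Group total:
2 x $30 = $60

$60


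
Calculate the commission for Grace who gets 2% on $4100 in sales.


Convert rate to decimal:
2% = 0.02
Multiply by sales:
$4100 x 0.02 = $82

$82


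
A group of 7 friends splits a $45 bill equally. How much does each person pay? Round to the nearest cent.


Total bill: $45
Number of people: 7
Each pays: $45 / 7 = $6.4285... ≈ $6.43

$6.43


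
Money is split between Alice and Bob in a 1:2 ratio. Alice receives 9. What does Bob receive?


Find the multiplier:
9 / 1 = 9
Apply to Bob's share:
2 x 9 = 18

18


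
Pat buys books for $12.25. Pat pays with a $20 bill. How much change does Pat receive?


Start with the amount paid:
$20
Subtract the price:
$20 - $12.25 = $7.75

$7.75


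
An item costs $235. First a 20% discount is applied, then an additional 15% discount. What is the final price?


First discount:
20% of $235 = $47
Price after first discount:
$235 - $47 = $188
Second discount:
15% of $188 = $28.20
Final price:
$188 - $28.20 = $159.80

$159.80


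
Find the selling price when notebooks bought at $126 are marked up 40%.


Calculate the markup amount:
40% of $126 = $50.40
Add to cost:
$126 + $50.40 = $176.40

$176.40


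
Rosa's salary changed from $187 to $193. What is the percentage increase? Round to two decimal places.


Find the absolute change:
|193 - 187| = 6
Divide by original and multiply by 100:
6 / 187 x 100 = 3.2085...% ≈ 3.21%

3.21%


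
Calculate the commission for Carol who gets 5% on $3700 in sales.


Convert rate to decimal:
5% = 0.05
Multiply by sales:
$3700 x 0.05 = $185

$185


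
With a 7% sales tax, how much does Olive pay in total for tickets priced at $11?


Calculate the tax:
7% of $11 = $0.77
Add tax to price:
$11 + $0.77 = $11.77

$11.77


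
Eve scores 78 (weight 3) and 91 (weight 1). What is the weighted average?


Weighted sum:
3 x 78 + 1 x 91 = 325
Total weight:
3 + 1 = 4
Weighted average:
325 / 4 = 81.25

81.25


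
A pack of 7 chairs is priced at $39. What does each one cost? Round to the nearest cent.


Total cost: $39
Number of items: 7
Unit price: $39 / 7 = $5.5714... ≈ $5.57

$5.57


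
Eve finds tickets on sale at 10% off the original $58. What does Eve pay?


Calculate the discount amount:
10% of $58 = $5.80
Subtract from original:
$58 - $5.80 = $52.20

$52.20


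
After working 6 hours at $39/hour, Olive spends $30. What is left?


Calculate earnings:
6 x $39 = $234
Subtract spending:
$234 - $30 = $204

$204


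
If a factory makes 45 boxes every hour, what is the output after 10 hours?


Production rate: 45 boxes per hour
Time: 10 hours
Total: 45 x 10 = 450 boxes

450 boxes


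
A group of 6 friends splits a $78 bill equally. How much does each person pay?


Total bill: $78
Number of people: 6
Each pays: $78 / 6 = $13

$13


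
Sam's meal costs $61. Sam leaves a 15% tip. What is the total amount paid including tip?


Calculate the tip:
15% of $61 = $9.15
Add tip to meal cost:
$61 + $9.15 = $70.15

$70.15


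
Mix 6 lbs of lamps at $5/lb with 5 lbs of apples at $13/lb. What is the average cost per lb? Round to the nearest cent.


Cost of lamps:
6 x $5 = $30
Cost of apples:
5 x $13 = $65
Total cost: $30 + $65 = $95
Total weight: 11 lbs
Average: $95 / 11 = $8.6363... ≈ $8.64/lb

$8.64/lb


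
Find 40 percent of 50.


Convert percentage to decimal:
40% = 0.4
Multiply:
50 x 0.4 = 20

20


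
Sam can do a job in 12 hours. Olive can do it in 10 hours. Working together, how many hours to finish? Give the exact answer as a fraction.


Sam's rate: 1/12 of the job per hour
Olive's rate: 1/10 of the job per hour
Combined rate: 1/12 + 1/10 = 11/60 per hour
Time = 1 / (11/60) = 60/11 hours (≈ 5.45 hours)

60/11 hours


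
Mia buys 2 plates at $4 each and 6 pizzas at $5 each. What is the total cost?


Cost of plates:
2 x $4 = $8
Cost of pizzas:
6 x $5 = $30
Add both:
$8 + $30 = $38

$38


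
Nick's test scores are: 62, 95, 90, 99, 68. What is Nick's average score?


Add the scores:
62 + 95 + 90 + 99 + 68 = 414
Divide by the number of tests:
414 / 5 = 82.8

82.8


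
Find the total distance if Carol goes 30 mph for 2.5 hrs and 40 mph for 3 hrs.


Leg 1 distance:
30 x 2.5 = 75 miles
Leg 2 distance:
40 x 3 = 120 miles
Total distance:
75 + 120 = 195 miles

195 miles


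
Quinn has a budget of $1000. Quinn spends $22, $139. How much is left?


Add up expenses:
$22 + $139 = $161
Subtract from budget:
$1000 - $161 = $839

$839


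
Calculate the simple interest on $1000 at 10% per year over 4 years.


Use the formula I = P x R x T / 100
P x R x T = 1000 x 10 x 4 = 40000
I = 40000 / 100 = $400

$400


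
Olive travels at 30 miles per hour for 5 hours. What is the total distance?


Use the formula: distance = speed x time
Speed = 30 mph, Time = 5 hours
30 x 5 = 150 miles

150 miles


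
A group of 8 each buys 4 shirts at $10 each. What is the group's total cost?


Cost per person:
4 x $10 = $40
Group total:
8 x $40 = $320

$320


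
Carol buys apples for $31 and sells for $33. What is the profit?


Selling price = $33
Cost price = $31
Profit = selling price - cost price:
Profit = $33 - $31 = $2

$2


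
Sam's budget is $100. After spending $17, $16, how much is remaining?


Add up expenses:
$17 + $16 = $33
Subtract from budget:
$100 - $33 = $67

$67


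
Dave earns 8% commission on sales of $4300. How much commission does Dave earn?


Convert rate to decimal:
8% = 0.08
Multiply by sales:
$4300 x 0.08 = $344

$344


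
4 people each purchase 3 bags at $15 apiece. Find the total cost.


Cost per person:
3 x $15 = $45
Group total:
4 x $45 = $180

$180


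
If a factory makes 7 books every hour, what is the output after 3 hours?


Production rate: 7 books per hour
Time: 3 hours
Total: 7 x 3 = 21 books

21 books


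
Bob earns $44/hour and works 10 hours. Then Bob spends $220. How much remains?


Calculate earnings:
10 x $44 = $440
Subtract spending:
$440 - $220 = $220

$220


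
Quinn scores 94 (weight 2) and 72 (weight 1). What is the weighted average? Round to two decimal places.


Weighted sum:
2 x 94 + 1 x 72 = 260
Total weight:
2 + 1 = 3
Weighted average:
260 / 3 = 86.6666... ≈ 86.67

86.67


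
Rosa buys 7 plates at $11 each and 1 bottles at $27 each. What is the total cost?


Cost of plates:
7 x $11 = $77
Cost of bottles:
1 x $27 = $27
Add both:
$77 + $27 = $104

$104


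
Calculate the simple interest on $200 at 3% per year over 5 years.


Use the formula I = P x R x T / 100
P x R x T = 200 x 3 x 5 = 3000
I = 3000 / 100 = $30

$30


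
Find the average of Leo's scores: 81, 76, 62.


Add the scores:
81 + 76 + 62 = 219
Divide by the number of tests:
219 / 3 = 73

73


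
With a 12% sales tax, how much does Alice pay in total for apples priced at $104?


Calculate the tax:
12% of $104 = $12.48
Add tax to price:
$104 + $12.48 = $116.48

$116.48


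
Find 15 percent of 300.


Convert percentage to decimal:
15% = 0.15
Multiply:
300 x 0.15 = 45

45


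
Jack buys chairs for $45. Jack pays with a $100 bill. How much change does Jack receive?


Start with the amount paid:
$100
Subtract the price:
$100 - $45 = $55

$55


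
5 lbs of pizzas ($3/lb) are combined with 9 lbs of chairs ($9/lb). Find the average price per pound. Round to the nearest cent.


Cost of pizzas:
5 x $3 = $15
Cost of chairs:
9 x $9 = $81
Total cost: $15 + $81 = $96
Total weight: 14 lbs
Average: $96 / 14 = $6.8571... ≈ $6.86/lb

$6.86/lb


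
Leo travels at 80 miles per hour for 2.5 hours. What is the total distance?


Use the formula: distance = speed x time
Speed = 80 mph, Time = 2.5 hours
80 x 2.5 = 200 miles

200 miles


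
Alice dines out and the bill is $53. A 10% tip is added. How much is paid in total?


Calculate the tip:
10% of $53 = $5.30
Add tip to meal cost:
$53 + $5.30 = $58.30

$58.30


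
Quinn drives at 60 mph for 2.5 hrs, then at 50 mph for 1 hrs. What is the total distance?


Leg 1 distance:
60 x 2.5 = 150 miles
Leg 2 distance:
50 x 1 = 50 miles
Total distance:
150 + 50 = 200 miles

200 miles


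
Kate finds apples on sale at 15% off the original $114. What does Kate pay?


Calculate the discount amount:
15% of $114 = $17.10
Subtract from original:
$114 - $17.10 = $96.90

$96.90


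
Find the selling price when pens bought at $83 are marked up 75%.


Calculate the markup amount:
75% of $83 = $62.25
Add to cost:
$83 + $62.25 = $145.25

$145.25


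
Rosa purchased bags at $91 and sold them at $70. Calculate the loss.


Selling price = $70
Cost price = $91
Loss = cost price - selling price:
Loss = $91 - $70 = $21

$21


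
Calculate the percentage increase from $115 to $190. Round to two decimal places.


Find the absolute change:
|190 - 115| = 75
Divide by original and multiply by 100:
75 / 115 x 100 = 65.2173...% ≈ 65.22%

65.22%


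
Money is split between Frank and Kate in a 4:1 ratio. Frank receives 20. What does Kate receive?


Find the multiplier:
20 / 4 = 5
Apply to Kate's share:
1 x 5 = 5

5


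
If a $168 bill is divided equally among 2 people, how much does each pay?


Total bill: $168
Number of people: 2
Each pays: $168 / 2 = $84

$84


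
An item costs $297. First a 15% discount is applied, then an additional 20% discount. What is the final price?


First discount:
15% of $297 = $44.55
Price after first discount:
$297 - $44.55 = $252.45
Second discount:
20% of $252.45 = $50.49
Final price:
$252.45 - $50.49 = $201.96

$201.96


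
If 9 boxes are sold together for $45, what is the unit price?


Total cost: $45
Number of items: 9
Unit price: $45 / 9 = $5

$5


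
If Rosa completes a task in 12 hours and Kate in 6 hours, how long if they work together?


Rosa's rate: 1/12 of the job per hour
Kate's rate: 1/6 of the job per hour
Combined rate: 1/12 + 1/6 = 1/4 per hour
Time = 1 / (1/4) = 4 hours

4 hours


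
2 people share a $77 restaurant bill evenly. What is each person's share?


Total bill: $77
Number of people: 2
Each pays: $77 / 2 = $38.50

$38.50


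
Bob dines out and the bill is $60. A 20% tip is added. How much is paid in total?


Calculate the tip:
20% of $60 = $12
Add tip to meal cost:
$60 + $12 = $72

$72


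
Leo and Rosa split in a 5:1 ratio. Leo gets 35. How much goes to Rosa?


Find the multiplier:
35 / 5 = 7
Apply to Rosa's share:
1 x 7 = 7

7


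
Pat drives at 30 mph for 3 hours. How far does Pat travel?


Use the formula: distance = speed x time
Speed = 30 mph, Time = 3 hours
30 x 3 = 90 miles

90 miles


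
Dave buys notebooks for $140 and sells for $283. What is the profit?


Selling price = $283
Cost price = $140
Profit = selling price - cost price:
Profit = $283 - $140 = $143

$143


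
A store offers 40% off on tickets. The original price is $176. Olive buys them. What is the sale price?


Calculate the discount amount:
40% of $176 = $70.40
Subtract from original:
$176 - $70.40 = $105.60

$105.60


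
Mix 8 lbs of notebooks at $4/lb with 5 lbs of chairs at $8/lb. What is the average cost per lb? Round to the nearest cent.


Cost of notebooks:
8 x $4 = $32
Cost of chairs:
5 x $8 = $40
Total cost: $32 + $40 = $72
Total weight: 13 lbs
Average: $72 / 13 = $5.5384... ≈ $5.54/lb

$5.54/lb


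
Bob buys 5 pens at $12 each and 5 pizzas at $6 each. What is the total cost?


Cost of pens:
5 x $12 = $60
Cost of pizzas:
5 x $6 = $30
Add both:
$60 + $30 = $90

$90


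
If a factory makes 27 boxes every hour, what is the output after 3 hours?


Production rate: 27 boxes per hour
Time: 3 hours
Total: 27 x 3 = 81 boxes

81 boxes


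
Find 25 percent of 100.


Convert percentage to decimal:
25% = 0.25
Multiply:
100 x 0.25 = 25

25


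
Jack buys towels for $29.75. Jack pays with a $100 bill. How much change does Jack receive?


Start with the amount paid:
$100
Subtract the price:
$100 - $29.75 = $70.25

$70.25


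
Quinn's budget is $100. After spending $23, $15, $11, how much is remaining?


Add up expenses:
$23 + $15 + $11 = $49
Subtract from budget:
$100 - $49 = $51

$51


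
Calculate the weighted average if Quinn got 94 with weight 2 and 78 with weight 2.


Weighted sum:
2 x 94 + 2 x 78 = 344
Total weight:
2 + 2 = 4
Weighted average:
344 / 4 = 86

86


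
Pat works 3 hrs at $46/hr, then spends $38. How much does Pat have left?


Calculate earnings:
3 x $46 = $138
Subtract spending:
$138 - $38 = $100

$100


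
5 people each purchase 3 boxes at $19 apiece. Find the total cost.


Cost per person:
3 x $19 = $57
Group total:
5 x $57 = $285

$285


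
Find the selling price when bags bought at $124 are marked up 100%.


Calculate the markup amount:
100% of $124 = $124
Add to cost:
$124 + $124 = $248

$248


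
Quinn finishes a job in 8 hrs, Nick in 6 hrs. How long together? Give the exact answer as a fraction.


Quinn's rate: 1/8 of the job per hour
Nick's rate: 1/6 of the job per hour
Combined rate: 1/8 + 1/6 = 7/24 per hour
Time = 1 / (7/24) = 24/7 hours (≈ 3.43 hours)

24/7 hours


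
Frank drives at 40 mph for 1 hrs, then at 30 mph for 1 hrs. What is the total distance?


Leg 1 distance:
40 x 1 = 40 miles
Leg 2 distance:
30 x 1 = 30 miles
Total distance:
40 + 30 = 70 miles

70 miles


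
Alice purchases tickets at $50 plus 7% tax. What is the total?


Calculate the tax:
7% of $50 = $3.50
Add tax to price:
$50 + $3.50 = $53.50

$53.50


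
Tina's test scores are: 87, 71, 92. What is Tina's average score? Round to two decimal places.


Add the scores:
87 + 71 + 92 = 250
Divide by the number of tests:
250 / 3 = 83.3333... ≈ 83.33

83.33


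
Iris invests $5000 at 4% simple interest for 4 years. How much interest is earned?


Use the formula I = P x R x T / 100
P x R x T = 5000 x 4 x 4 = 80000
I = 80000 / 100 = $800

$800


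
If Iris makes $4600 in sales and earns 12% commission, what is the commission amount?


Convert rate to decimal:
12% = 0.12
Multiply by sales:
$4600 x 0.12 = $552

$552


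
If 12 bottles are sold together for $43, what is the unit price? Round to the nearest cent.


Total cost: $43
Number of items: 12
Unit price: $43 / 12 = $3.5833... ≈ $3.58

$3.58


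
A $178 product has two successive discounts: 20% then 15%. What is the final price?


First discount:
20% of $178 = $35.60
Price after first discount:
$178 - $35.60 = $142.40
Second discount:
15% of $142.40 = $21.36
Final price:
$142.40 - $21.36 = $121.04

$121.04


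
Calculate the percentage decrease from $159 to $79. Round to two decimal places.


Find the absolute change:
|79 - 159| = 80
Divide by original and multiply by 100:
80 / 159 x 100 = 50.3144...% ≈ 50.31%

50.31%


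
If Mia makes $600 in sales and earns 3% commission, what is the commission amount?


Convert rate to decimal:
3% = 0.03
Multiply by sales:
$600 x 0.03 = $18

$18


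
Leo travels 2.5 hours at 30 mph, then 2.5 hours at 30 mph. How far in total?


Leg 1 distance:
30 x 2.5 = 75 miles
Leg 2 distance:
30 x 2.5 = 75 miles
Total distance:
75 + 75 = 150 miles

150 miles


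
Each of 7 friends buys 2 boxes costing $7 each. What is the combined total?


Cost per person:
2 x $7 = $14
Group total:
7 x $14 = $98

$98


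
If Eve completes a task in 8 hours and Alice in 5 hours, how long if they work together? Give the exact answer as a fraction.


Eve's rate: 1/8 of the job per hour
Alice's rate: 1/5 of the job per hour
Combined rate: 1/8 + 1/5 = 13/40 per hour
Time = 1 / (13/40) = 40/13 hours (≈ 3.08 hours)

40/13 hours


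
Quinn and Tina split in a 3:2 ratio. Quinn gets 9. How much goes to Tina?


Find the multiplier:
9 / 3 = 3
Apply to Tina's share:
2 x 3 = 6

6


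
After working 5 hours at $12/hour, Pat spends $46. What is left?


Calculate earnings:
5 x $12 = $60
Subtract spending:
$60 - $46 = $14

$14


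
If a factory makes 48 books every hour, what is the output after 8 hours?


Production rate: 48 books per hour
Time: 8 hours
Total: 48 x 8 = 384 books

384 books


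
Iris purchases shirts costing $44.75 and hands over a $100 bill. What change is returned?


Start with the amount paid:
$100
Subtract the price:
$100 - $44.75 = $55.25

$55.25


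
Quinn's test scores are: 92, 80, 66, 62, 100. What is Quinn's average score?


Add the scores:
92 + 80 + 66 + 62 + 100 = 400
Divide by the number of tests:
400 / 5 = 80

80


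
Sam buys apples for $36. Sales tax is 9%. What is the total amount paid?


Calculate the tax:
9% of $36 = $3.24
Add tax to price:
$36 + $3.24 = $39.24

$39.24


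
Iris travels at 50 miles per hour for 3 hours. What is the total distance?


Use the formula: distance = speed x time
Speed = 50 mph, Time = 3 hours
50 x 3 = 150 miles

150 miles


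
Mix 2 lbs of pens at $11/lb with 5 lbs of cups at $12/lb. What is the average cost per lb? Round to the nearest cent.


Cost of pens:
2 x $11 = $22
Cost of cups:
5 x $12 = $60
Total cost: $22 + $60 = $82
Total weight: 7 lbs
Average: $82 / 7 = $11.7142... ≈ $11.71/lb

$11.71/lb


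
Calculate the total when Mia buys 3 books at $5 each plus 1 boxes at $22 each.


Cost of books:
3 x $5 = $15
Cost of boxes:
1 x $22 = $22
Add both:
$15 + $22 = $37

$37


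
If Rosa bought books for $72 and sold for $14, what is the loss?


Selling price = $14
Cost price = $72
Loss = cost price - selling price:
Loss = $72 - $14 = $58

$58


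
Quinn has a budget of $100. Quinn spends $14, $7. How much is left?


Add up expenses:
$14 + $7 = $21
Subtract from budget:
$100 - $21 = $79

$79


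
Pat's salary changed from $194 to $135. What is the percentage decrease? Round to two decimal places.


Find the absolute change:
|135 - 194| = 59
Divide by original and multiply by 100:
59 / 194 x 100 = 30.4123...% ≈ 30.41%

30.41%


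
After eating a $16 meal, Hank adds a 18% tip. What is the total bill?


Calculate the tip:
18% of $16 = $2.88
Add tip to meal cost:
$16 + $2.88 = $18.88

$18.88


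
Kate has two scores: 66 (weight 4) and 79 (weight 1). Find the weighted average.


Weighted sum:
4 x 66 + 1 x 79 = 343
Total weight:
4 + 1 = 5
Weighted average:
343 / 5 = 68.6

68.6


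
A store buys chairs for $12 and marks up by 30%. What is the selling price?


Calculate the markup amount:
30% of $12 = $3.60
Add to cost:
$12 + $3.60 = $15.60

$15.60


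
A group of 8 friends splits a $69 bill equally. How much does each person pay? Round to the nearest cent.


Total bill: $69
Number of people: 8
Each pays: $69 / 8 = $8.625 ≈ $8.63

$8.63


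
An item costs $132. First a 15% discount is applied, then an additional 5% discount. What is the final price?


First discount:
15% of $132 = $19.80
Price after first discount:
$132 - $19.80 = $112.20
Second discount:
5% of $112.20 = $5.61
Final price:
$112.20 - $5.61 = $106.59

$106.59


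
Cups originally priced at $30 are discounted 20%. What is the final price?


Calculate the discount amount:
20% of $30 = $6
Subtract from original:
$30 - $6 = $24

$24


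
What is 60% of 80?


Convert percentage to decimal:
60% = 0.6
Multiply:
80 x 0.6 = 48

48


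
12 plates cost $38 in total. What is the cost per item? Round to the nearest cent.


Total cost: $38
Number of items: 12
Unit price: $38 / 12 = $3.1666... ≈ $3.17

$3.17


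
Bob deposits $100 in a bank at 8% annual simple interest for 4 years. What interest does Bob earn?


Use the formula I = P x R x T / 100
P x R x T = 100 x 8 x 4 = 3200
I = 3200 / 100 = $32

$32


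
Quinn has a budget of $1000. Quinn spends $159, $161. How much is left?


Add up expenses:
$159 + $161 = $320
Subtract from budget:
$1000 - $320 = $680

$680


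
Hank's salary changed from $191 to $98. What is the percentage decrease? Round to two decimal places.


Find the absolute change:
|98 - 191| = 93
Divide by original and multiply by 100:
93 / 191 x 100 = 48.6910...% ≈ 48.69%

48.69%


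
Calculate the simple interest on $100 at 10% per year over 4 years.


Use the formula I = P x R x T / 100
P x R x T = 100 x 10 x 4 = 4000
I = 4000 / 100 = $40

$40


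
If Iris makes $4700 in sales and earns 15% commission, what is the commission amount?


Convert rate to decimal:
15% = 0.15
Multiply by sales:
$4700 x 0.15 = $705

$705


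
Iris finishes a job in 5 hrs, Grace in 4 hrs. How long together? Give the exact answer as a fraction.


Iris's rate: 1/5 of the job per hour
Grace's rate: 1/4 of the job per hour
Combined rate: 1/5 + 1/4 = 9/20 per hour
Time = 1 / (9/20) = 20/9 hours (≈ 2.22 hours)

20/9 hours


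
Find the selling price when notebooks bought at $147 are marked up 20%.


Calculate the markup amount:
20% of $147 = $29.40
Add to cost:
$147 + $29.40 = $176.40

$176.40


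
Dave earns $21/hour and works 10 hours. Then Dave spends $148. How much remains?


Calculate earnings:
10 x $21 = $210
Subtract spending:
$210 - $148 = $62

$62


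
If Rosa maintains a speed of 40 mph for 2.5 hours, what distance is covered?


Use the formula: distance = speed x time
Speed = 40 mph, Time = 2.5 hours
40 x 2.5 = 100 miles

100 miles


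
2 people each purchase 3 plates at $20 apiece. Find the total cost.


Cost per person:
3 x $20 = $60
Group total:
2 x $60 = $120

$120


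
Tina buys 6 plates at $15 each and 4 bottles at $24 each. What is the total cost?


Cost of plates:
6 x $15 = $90
Cost of bottles:
4 x $24 = $96
Add both:
$90 + $96 = $186

$186


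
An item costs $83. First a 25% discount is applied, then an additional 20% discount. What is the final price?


First discount:
25% of $83 = $20.75
Price after first discount:
$83 - $20.75 = $62.25
Second discount:
20% of $62.25 = $12.45
Final price:
$62.25 - $12.45 = $49.80

$49.80


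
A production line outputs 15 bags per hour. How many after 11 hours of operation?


Production rate: 15 bags per hour
Time: 11 hours
Total: 15 x 11 = 165 bags

165 bags


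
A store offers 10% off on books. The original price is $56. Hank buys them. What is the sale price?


Calculate the discount amount:
10% of $56 = $5.60
Subtract from original:
$56 - $5.60 = $50.40

$50.40


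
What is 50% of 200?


Convert percentage to decimal:
50% = 0.5
Multiply:
200 x 0.5 = 100

100


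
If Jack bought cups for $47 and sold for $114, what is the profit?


Selling price = $114
Cost price = $47
Profit = selling price - cost price:
Profit = $114 - $47 = $67

$67


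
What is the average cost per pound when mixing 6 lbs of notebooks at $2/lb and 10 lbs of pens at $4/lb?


Cost of notebooks:
6 x $2 = $12
Cost of pens:
10 x $4 = $40
Total cost: $12 + $40 = $52
Total weight: 16 lbs
Average: $52 / 16 = $3.25/lb

$3.25/lb


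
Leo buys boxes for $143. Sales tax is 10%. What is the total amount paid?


Calculate the tax:
10% of $143 = $14.30
Add tax to price:
$143 + $14.30 = $157.30

$157.30


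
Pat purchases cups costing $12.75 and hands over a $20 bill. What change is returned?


Start with the amount paid:
$20
Subtract the price:
$20 - $12.75 = $7.25

$7.25


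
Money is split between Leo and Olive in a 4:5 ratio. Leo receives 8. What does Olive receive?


Find the multiplier:
8 / 4 = 2
Apply to Olive's share:
5 x 2 = 10

10


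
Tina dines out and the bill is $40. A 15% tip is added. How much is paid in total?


Calculate the tip:
15% of $40 = $6
Add tip to meal cost:
$40 + $6 = $46

$46


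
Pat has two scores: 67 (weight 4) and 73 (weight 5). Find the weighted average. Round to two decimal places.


Weighted sum:
4 x 67 + 5 x 73 = 633
Total weight:
4 + 5 = 9
Weighted average:
633 / 9 = 70.3333... ≈ 70.33

70.33


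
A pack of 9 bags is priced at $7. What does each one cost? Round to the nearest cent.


Total cost: $7
Number of items: 9
Unit price: $7 / 9 = $0.7777... ≈ $0.78

$0.78


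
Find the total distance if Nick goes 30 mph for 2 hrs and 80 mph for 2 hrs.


Leg 1 distance:
30 x 2 = 60 miles
Leg 2 distance:
80 x 2 = 160 miles
Total distance:
60 + 160 = 220 miles

220 miles


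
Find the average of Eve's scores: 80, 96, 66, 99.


Add the scores:
80 + 96 + 66 + 99 = 341
Divide by the number of tests:
341 / 4 = 85.25

85.25


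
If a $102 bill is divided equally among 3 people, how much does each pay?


Total bill: $102
Number of people: 3
Each pays: $102 / 3 = $34

$34


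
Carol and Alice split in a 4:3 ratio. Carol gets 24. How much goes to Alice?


Find the multiplier:
24 / 4 = 6
Apply to Alice's share:
3 x 6 = 18

18


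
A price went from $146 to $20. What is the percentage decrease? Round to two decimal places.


Find the absolute change:
|20 - 146| = 126
Divide by original and multiply by 100:
126 / 146 x 100 = 86.3013...% ≈ 86.3%

86.3%


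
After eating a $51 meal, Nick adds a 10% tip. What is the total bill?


Calculate the tip:
10% of $51 = $5.10
Add tip to meal cost:
$51 + $5.10 = $56.10

$56.10


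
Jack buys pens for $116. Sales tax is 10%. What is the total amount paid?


Calculate the tax:
10% of $116 = $11.60
Add tax to price:
$116 + $11.60 = $127.60

$127.60


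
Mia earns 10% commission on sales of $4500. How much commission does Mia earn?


Convert rate to decimal:
10% = 0.1
Multiply by sales:
$4500 x 0.1 = $450

$450


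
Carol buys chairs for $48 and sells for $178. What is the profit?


Selling price = $178
Cost price = $48
Profit = selling price - cost price:
Profit = $178 - $48 = $130

$130
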